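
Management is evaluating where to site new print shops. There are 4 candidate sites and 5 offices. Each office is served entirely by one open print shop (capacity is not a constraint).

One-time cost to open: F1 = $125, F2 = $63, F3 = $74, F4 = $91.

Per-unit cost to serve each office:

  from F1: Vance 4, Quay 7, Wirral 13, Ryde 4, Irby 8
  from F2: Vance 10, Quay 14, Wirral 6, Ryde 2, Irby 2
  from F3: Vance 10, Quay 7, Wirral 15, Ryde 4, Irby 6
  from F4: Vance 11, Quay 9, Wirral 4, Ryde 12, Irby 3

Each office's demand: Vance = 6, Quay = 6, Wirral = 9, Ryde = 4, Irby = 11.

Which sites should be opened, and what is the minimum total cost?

Open F2 only; minimum total cost 291.

For any fixed open set, each office goes to its cheapest open site; total = fixed + service.
{F2}: Vance→F2 10·6=60, Quay→F2 14·6=84, Wirral→F2 6·9=54, Ryde→F2 2·4=8, Irby→F2 2·11=22. Service 228; fixed 63; total 291.
{F2, F3}: service 186 + fixed 137 = 323
{F4}: service 237 + fixed 91 = 328
{F1, F2, F3, F4}: Vance→F1 4·6=24, Quay→F1 7·6=42, Wirral→F4 4·9=36, Ryde→F2 2·4=8, Irby→F2 2·11=22. Service 132; fixed 353; total 485.
(All 15 nonempty subsets were checked; F2 only is lowest.)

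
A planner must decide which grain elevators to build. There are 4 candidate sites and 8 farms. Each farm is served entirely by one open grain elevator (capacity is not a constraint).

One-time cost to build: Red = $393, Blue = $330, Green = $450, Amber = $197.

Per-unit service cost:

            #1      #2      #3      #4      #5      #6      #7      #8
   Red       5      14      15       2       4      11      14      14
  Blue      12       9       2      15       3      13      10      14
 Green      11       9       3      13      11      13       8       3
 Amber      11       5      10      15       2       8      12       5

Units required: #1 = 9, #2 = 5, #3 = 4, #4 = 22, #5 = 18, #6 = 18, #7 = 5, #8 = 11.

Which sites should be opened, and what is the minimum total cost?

For any fixed open set, each farm goes to its cheapest open site; total = fixed + service.
{Amber}: #1→Amber 11·9=99, #2→Amber 5·5=25, #3→Amber 10·4=40, #4→Amber 15·22=330, #5→Amber 2·18=36, #6→Amber 8·18=144, #7→Amber 12·5=60, #8→Amber 5·11=55. Service 789; fixed 197; total 986.
{Red, Amber}: service 449 + fixed 590 = 1039
{Red}: service 713 + fixed 393 = 1106
{Red, Blue, Green, Amber}: service 375 + fixed 1370 = 1745
No other subset beats 986.

Open Amber only; minimum total cost 986.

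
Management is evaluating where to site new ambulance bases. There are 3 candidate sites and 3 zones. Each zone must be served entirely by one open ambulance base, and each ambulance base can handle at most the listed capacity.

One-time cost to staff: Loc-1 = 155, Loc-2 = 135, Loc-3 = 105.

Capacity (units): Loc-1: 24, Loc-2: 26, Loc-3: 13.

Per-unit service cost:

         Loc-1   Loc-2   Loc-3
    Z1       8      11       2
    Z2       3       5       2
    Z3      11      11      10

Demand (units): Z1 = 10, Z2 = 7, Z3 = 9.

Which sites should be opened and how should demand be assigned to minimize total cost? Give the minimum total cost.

Open {Loc-2}: Z1→Loc-2 11·10=110, Z2→Loc-2 5·7=35, Z3→Loc-2 11·9=99.
Loads: Loc-2 carries 26/26. Service 244; fixed 135; total 379.
Next best feasible plan costs 394.

Minimum total cost: 379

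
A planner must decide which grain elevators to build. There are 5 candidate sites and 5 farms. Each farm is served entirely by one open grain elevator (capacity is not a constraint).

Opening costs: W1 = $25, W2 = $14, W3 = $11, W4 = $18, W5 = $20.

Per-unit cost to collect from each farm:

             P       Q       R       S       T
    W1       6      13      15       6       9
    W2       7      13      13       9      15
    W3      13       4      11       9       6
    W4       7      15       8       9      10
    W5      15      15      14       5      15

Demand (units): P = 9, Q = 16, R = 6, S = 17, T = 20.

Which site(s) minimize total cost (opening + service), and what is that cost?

Open W3, W4 and W5; minimum total cost 429.

For any fixed open set, each farm goes to its cheapest open site; total = fixed + service.
{W3, W4, W5}: P→W4 7·9=63, Q→W3 4·16=64, R→W4 8·6=48, S→W5 5·17=85, T→W3 6·20=120. Service 380; fixed 49; total 429.
{W1, W3}: service 406 + fixed 36 = 442
{W1, W3, W4}: service 388 + fixed 54 = 442
{W1, W2, W3, W4, W5}: P→W1 6·9=54, Q→W3 4·16=64, R→W4 8·6=48, S→W5 5·17=85, T→W3 6·20=120. Service 371; fixed 88; total 459.
No other subset beats 429.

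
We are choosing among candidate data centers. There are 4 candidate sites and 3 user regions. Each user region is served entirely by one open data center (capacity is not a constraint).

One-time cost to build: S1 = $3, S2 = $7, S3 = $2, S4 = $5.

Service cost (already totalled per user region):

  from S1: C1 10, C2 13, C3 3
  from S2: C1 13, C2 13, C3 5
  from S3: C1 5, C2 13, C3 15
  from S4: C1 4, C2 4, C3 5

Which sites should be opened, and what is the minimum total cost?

Open S4 only; minimum total cost 18.

For any fixed open set, each user region goes to its cheapest open site; total = fixed + service.
{S4}: C1→S4 4, C2→S4 4, C3→S4 5. Service 13; fixed 5; total 18.
{S1, S4}: C1→S4 4, C2→S4 4, C3→S1 3. Service 11; fixed 8; total 19.
{S3, S4}: C1→S4 4, C2→S4 4, C3→S4 5. Service 13; fixed 7; total 20.
{S1, S2, S3, S4}: C1→S4 4, C2→S4 4, C3→S1 3. Service 11; fixed 17; total 28.
No other subset beats 18.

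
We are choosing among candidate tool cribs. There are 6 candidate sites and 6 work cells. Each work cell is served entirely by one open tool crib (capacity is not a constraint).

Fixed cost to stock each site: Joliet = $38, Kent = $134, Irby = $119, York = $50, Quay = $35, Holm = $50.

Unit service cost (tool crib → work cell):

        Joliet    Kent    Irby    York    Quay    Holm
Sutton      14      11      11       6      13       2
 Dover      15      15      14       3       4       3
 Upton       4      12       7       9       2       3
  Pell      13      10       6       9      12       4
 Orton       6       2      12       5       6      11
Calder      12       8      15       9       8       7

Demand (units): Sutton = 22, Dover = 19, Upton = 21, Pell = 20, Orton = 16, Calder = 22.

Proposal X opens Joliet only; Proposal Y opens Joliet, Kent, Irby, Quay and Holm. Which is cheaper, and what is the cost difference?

Proposal X: {Joliet}: Sutton→Joliet 14·22=308, Dover→Joliet 15·19=285, Upton→Joliet 4·21=84, Pell→Joliet 13·20=260, Orton→Joliet 6·16=96, Calder→Joliet 12·22=264. Service 1297; fixed 38; total 1335.
Proposal Y: {Joliet, Kent, Irby, Quay, Holm}: Sutton→Holm 2·22=44, Dover→Holm 3·19=57, Upton→Quay 2·21=42, Pell→Holm 4·20=80, Orton→Kent 2·16=32, Calder→Holm 7·22=154. Service 409; fixed 376; total 785.
Difference: |1335 − 785| = 550.

Proposal Y is cheaper by 550.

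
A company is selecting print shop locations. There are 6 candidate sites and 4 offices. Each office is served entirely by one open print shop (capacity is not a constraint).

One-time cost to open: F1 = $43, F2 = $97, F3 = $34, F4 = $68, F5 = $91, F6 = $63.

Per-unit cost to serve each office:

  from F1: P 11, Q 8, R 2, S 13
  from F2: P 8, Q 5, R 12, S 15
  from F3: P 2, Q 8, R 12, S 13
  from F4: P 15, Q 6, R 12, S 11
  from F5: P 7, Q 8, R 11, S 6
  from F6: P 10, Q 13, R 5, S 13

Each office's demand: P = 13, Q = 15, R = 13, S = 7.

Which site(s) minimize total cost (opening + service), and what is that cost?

For any fixed open set, each office goes to its cheapest open site; total = fixed + service.
{F1, F3}: P→F3 2·13=26, Q→F1 8·15=120, R→F1 2·13=26, S→F1 13·7=91. Service 263; fixed 77; total 340.
{F1, F3, F4}: service 219 + fixed 145 = 364
{F1, F3, F5}: P→F3 2·13=26, Q→F1 8·15=120, R→F1 2·13=26, S→F5 6·7=42. Service 214; fixed 168; total 382.
{F1, F2, F3, F4, F5, F6}: P→F3 2·13=26, Q→F2 5·15=75, R→F1 2·13=26, S→F5 6·7=42. Service 169; fixed 396; total 565.
No other subset beats 340.

Open F1 and F3; minimum total cost 340.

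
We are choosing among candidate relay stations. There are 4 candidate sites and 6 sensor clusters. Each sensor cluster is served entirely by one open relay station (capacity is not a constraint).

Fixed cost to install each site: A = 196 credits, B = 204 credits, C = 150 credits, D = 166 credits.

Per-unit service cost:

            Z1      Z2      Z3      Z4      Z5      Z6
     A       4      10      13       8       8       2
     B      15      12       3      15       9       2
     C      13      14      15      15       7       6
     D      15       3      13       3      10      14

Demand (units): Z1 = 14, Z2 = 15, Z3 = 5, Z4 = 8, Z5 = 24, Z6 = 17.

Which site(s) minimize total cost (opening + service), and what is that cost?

Open A only; minimum total cost 757.

For any fixed open set, each sensor cluster goes to its cheapest open site; total = fixed + service.
{A}: Z1→A 4·14=56, Z2→A 10·15=150, Z3→A 13·5=65, Z4→A 8·8=64, Z5→A 8·24=192, Z6→A 2·17=34. Service 561; fixed 196; total 757.
{A, D}: Z1→A 4·14=56, Z2→D 3·15=45, Z3→A 13·5=65, Z4→D 3·8=24, Z5→A 8·24=192, Z6→A 2·17=34. Service 416; fixed 362; total 778.
{A, C}: service 537 + fixed 346 = 883
{A, B, C, D}: Z1→A 4·14=56, Z2→D 3·15=45, Z3→B 3·5=15, Z4→D 3·8=24, Z5→C 7·24=168, Z6→A 2·17=34. Service 342; fixed 716; total 1058.
No other subset beats 757.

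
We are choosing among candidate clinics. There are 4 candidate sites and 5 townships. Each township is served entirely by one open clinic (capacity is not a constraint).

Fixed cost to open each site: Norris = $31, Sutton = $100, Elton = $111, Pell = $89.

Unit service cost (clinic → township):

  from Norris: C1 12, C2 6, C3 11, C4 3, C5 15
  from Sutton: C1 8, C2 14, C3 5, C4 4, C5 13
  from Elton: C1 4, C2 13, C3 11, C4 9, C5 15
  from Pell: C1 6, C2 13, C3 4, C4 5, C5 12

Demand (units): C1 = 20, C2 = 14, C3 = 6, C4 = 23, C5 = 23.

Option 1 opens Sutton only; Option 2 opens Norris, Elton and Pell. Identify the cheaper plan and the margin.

Option 1: {Sutton}: C1→Sutton 8·20=160, C2→Sutton 14·14=196, C3→Sutton 5·6=30, C4→Sutton 4·23=92, C5→Sutton 13·23=299. Service 777; fixed 100; total 877.
Option 2: {Norris, Elton, Pell}: C1→Elton 4·20=80, C2→Norris 6·14=84, C3→Pell 4·6=24, C4→Norris 3·23=69, C5→Pell 12·23=276. Service 533; fixed 231; total 764.
Difference: |877 − 764| = 113.

Option 2 is cheaper by 113.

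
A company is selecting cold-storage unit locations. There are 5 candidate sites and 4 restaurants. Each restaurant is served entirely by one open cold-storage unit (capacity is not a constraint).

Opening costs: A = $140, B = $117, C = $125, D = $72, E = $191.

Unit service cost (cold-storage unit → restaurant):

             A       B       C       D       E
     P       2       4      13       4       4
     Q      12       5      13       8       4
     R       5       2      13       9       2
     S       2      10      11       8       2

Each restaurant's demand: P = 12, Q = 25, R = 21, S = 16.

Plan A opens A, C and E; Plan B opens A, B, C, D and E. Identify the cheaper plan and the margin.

Plan A: {A, C, E}: P→A 2·12=24, Q→E 4·25=100, R→E 2·21=42, S→A 2·16=32. Service 198; fixed 456; total 654.
Plan B: {A, B, C, D, E}: P→A 2·12=24, Q→E 4·25=100, R→B 2·21=42, S→A 2·16=32. Service 198; fixed 645; total 843.
Difference: |654 − 843| = 189.

Plan A is cheaper by 189.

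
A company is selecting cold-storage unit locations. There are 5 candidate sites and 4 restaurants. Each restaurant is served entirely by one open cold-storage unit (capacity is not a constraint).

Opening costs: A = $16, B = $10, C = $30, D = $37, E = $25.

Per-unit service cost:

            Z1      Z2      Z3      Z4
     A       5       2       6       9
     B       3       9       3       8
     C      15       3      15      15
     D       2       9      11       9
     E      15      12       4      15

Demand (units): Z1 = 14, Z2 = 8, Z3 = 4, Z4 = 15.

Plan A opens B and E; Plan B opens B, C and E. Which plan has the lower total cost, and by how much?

Plan B is cheaper by 18.

Plan A: {B, E}: Z1→B 3·14=42, Z2→B 9·8=72, Z3→B 3·4=12, Z4→B 8·15=120. Service 246; fixed 35; total 281.
Plan B: {B, C, E}: Z1→B 3·14=42, Z2→C 3·8=24, Z3→B 3·4=12, Z4→B 8·15=120. Service 198; fixed 65; total 263.
Difference: |281 − 263| = 18.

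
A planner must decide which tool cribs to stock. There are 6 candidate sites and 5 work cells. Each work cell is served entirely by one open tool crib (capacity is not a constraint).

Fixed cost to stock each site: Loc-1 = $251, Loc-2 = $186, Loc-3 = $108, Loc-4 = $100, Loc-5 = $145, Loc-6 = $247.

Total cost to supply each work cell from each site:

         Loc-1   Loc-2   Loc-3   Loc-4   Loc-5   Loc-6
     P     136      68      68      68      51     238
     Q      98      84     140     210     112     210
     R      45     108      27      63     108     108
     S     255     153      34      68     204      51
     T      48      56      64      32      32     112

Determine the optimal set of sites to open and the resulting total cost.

Open Loc-3 only; minimum total cost 441.

For any fixed open set, each work cell goes to its cheapest open site; total = fixed + service.
{Loc-3}: P→Loc-3 68, Q→Loc-3 140, R→Loc-3 27, S→Loc-3 34, T→Loc-3 64. Service 333; fixed 108; total 441.
{Loc-3, Loc-4}: service 301 + fixed 208 = 509
{Loc-3, Loc-5}: P→Loc-5 51, Q→Loc-5 112, R→Loc-3 27, S→Loc-3 34, T→Loc-5 32. Service 256; fixed 253; total 509.
{Loc-1, Loc-2, Loc-3, Loc-4, Loc-5, Loc-6}: service 228 + fixed 1037 = 1265
No other subset beats 441.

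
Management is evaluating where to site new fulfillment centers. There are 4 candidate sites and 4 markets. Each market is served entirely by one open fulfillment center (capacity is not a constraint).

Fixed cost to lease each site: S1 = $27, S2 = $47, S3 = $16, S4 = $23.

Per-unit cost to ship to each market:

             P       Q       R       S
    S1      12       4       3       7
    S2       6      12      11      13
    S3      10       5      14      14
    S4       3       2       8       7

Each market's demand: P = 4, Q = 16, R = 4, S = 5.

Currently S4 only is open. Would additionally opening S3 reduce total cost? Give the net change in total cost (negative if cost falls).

Current service cost with {S4}: 111.
Adding S3: each market re-picks its cheapest; new service cost 111, saving 0.
Extra fixed cost: 16. Net change = 16 − 0 = 16.
(Totals: 134 → 150.)

No — net change +16 (cost rises by 16).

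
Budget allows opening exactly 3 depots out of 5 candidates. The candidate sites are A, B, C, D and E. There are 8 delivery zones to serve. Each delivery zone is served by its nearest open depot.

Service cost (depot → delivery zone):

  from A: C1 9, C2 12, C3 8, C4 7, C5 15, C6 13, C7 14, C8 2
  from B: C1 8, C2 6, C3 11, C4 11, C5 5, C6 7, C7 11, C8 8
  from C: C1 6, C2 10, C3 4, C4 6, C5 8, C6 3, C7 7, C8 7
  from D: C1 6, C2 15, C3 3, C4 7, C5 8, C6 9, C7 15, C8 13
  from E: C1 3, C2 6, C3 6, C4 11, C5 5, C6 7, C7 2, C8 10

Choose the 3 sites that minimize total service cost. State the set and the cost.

With exactly 3 open, each delivery zone uses its cheapest among the chosen.
{A, C, E}: C1→E 3, C2→E 6, C3→C 4, C4→C 6, C5→E 5, C6→C 3, C7→E 2, C8→A 2. Service cost 31.
{A, D, E}: service cost 35
{C, D, E}: service cost 35
Among all 10 size-3 choices, {A, C, E} is lowest.

Choose A, C and E; total service cost 31.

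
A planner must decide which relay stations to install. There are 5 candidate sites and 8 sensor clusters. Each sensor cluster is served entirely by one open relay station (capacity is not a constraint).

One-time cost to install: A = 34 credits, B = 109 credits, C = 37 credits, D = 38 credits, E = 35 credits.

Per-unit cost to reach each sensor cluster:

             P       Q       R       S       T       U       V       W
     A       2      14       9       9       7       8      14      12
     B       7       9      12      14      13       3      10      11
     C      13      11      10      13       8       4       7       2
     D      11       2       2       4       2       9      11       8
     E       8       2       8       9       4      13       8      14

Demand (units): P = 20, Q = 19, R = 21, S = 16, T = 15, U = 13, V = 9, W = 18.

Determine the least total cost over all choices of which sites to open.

For any fixed open set, each sensor cluster goes to its cheapest open site; total = fixed + service.
{A, C, D}: P→A 2·20=40, Q→D 2·19=38, R→D 2·21=42, S→D 4·16=64, T→D 2·15=30, U→C 4·13=52, V→C 7·9=63, W→C 2·18=36. Service 365; fixed 109; total 474.
{A, C, D, E}: P→A 2·20=40, Q→D 2·19=38, R→D 2·21=42, S→D 4·16=64, T→D 2·15=30, U→C 4·13=52, V→C 7·9=63, W→C 2·18=36. Service 365; fixed 144; total 509.
{A, B, C, D}: P→A 2·20=40, Q→D 2·19=38, R→D 2·21=42, S→D 4·16=64, T→D 2·15=30, U→B 3·13=39, V→C 7·9=63, W→C 2·18=36. Service 352; fixed 218; total 570.
{A, B, C, D, E}: P→A 2·20=40, Q→D 2·19=38, R→D 2·21=42, S→D 4·16=64, T→D 2·15=30, U→B 3·13=39, V→C 7·9=63, W→C 2·18=36. Service 352; fixed 253; total 605.
No other subset beats 474.

Minimum total cost: 474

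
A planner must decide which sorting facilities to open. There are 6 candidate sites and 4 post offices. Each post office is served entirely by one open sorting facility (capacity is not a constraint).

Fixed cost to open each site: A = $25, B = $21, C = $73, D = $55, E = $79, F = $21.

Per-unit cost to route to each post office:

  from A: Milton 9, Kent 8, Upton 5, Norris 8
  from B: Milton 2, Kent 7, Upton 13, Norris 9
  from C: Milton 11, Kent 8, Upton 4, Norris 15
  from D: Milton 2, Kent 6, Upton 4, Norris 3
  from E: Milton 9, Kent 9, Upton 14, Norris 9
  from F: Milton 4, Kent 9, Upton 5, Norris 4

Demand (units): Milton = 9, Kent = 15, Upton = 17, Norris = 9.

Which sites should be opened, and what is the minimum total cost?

Open D only; minimum total cost 258.

For any fixed open set, each post office goes to its cheapest open site; total = fixed + service.
{D}: Milton→D 2·9=18, Kent→D 6·15=90, Upton→D 4·17=68, Norris→D 3·9=27. Service 203; fixed 55; total 258.
{B, D}: Milton→B 2·9=18, Kent→D 6·15=90, Upton→D 4·17=68, Norris→D 3·9=27. Service 203; fixed 76; total 279.
{D, F}: Milton→D 2·9=18, Kent→D 6·15=90, Upton→D 4·17=68, Norris→D 3·9=27. Service 203; fixed 76; total 279.
{A, B, C, D, E, F}: service 203 + fixed 274 = 477
No other subset beats 258.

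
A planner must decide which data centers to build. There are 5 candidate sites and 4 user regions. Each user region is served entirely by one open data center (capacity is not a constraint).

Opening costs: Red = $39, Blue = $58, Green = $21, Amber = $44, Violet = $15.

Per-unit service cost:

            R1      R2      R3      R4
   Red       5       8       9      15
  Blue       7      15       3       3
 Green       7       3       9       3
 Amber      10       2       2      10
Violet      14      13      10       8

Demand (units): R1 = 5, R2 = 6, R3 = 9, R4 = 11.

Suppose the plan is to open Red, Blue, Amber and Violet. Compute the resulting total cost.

Total cost: 244

Each user region is assigned to its cheapest site among the open ones.
{Red, Blue, Amber, Violet}: R1→Red 5·5=25, R2→Amber 2·6=12, R3→Amber 2·9=18, R4→Blue 3·11=33. Service 88; fixed 156; total 244.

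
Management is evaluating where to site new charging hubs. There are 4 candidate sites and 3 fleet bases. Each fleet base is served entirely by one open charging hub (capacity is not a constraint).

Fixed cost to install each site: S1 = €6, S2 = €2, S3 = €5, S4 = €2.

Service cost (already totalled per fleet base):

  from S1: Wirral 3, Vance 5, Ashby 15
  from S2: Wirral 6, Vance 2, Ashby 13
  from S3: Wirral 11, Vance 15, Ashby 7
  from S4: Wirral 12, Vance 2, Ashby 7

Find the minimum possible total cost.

Minimum total cost: 19

For any fixed open set, each fleet base goes to its cheapest open site; total = fixed + service.
{S2, S4}: Wirral→S2 6, Vance→S2 2, Ashby→S4 7. Service 15; fixed 4; total 19.
{S1, S4}: Wirral→S1 3, Vance→S4 2, Ashby→S4 7. Service 12; fixed 8; total 20.
{S1, S2, S4}: service 12 + fixed 10 = 22
{S1, S2, S3, S4}: service 12 + fixed 15 = 27
No other subset beats 19.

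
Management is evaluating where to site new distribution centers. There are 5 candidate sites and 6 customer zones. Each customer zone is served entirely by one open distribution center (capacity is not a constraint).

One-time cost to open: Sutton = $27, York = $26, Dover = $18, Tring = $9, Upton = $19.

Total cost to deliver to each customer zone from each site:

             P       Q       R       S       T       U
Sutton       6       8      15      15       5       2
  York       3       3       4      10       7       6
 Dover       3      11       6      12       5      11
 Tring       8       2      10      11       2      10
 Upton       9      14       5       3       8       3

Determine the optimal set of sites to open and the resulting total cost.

For any fixed open set, each customer zone goes to its cheapest open site; total = fixed + service.
{Tring, Upton}: P→Tring 8, Q→Tring 2, R→Upton 5, S→Upton 3, T→Tring 2, U→Upton 3. Service 23; fixed 28; total 51.
{Tring}: P→Tring 8, Q→Tring 2, R→Tring 10, S→Tring 11, T→Tring 2, U→Tring 10. Service 43; fixed 9; total 52.
{York}: service 33 + fixed 26 = 59
{Sutton, York, Dover, Tring, Upton}: service 16 + fixed 99 = 115
No other subset beats 51.

Open Tring and Upton; minimum total cost 51.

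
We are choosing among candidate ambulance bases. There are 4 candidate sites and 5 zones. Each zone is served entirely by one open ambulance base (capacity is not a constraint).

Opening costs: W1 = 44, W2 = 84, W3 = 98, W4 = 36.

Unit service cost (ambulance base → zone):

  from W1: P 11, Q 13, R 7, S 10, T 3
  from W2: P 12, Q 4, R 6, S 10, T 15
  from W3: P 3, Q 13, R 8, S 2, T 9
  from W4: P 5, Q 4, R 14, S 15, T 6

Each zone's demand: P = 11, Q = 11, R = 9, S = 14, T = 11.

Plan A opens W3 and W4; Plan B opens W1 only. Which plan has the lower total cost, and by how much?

Plan A: {W3, W4}: P→W3 3·11=33, Q→W4 4·11=44, R→W3 8·9=72, S→W3 2·14=28, T→W4 6·11=66. Service 243; fixed 134; total 377.
Plan B: {W1}: P→W1 11·11=121, Q→W1 13·11=143, R→W1 7·9=63, S→W1 10·14=140, T→W1 3·11=33. Service 500; fixed 44; total 544.
Difference: |377 − 544| = 167.

Plan A is cheaper by 167.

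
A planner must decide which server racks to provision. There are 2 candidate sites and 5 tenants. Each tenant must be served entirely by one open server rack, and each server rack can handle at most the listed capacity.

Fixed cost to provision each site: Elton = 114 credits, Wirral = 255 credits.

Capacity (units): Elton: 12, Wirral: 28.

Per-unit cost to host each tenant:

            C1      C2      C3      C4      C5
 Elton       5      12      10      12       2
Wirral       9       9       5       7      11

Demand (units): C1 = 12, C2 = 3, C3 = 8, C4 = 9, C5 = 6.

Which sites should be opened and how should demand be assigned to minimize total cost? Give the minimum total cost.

Open {Elton, Wirral}: C1→Elton 5·12=60, C2→Wirral 9·3=27, C3→Wirral 5·8=40, C4→Wirral 7·9=63, C5→Wirral 11·6=66.
Loads: Elton carries 12/12, Wirral carries 26/28. Service 256; fixed 369; total 625.
Next best feasible plan costs 722.

Minimum total cost: 625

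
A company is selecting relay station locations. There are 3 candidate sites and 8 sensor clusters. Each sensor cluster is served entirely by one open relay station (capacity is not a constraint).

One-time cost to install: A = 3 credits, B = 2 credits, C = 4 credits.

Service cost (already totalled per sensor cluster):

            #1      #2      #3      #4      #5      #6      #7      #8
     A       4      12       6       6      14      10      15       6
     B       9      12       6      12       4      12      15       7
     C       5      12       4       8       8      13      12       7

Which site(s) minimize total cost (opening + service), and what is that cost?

For any fixed open set, each sensor cluster goes to its cheapest open site; total = fixed + service.
{A, B, C}: #1→A 4, #2→A 12, #3→C 4, #4→A 6, #5→B 4, #6→A 10, #7→C 12, #8→A 6. Service 58; fixed 9; total 67.
{A, B}: #1→A 4, #2→A 12, #3→A 6, #4→A 6, #5→B 4, #6→A 10, #7→A 15, #8→A 6. Service 63; fixed 5; total 68.
{A, C}: service 62 + fixed 7 = 69
{B}: service 77 + fixed 2 = 79
No other subset beats 67.

Open A, B and C; minimum total cost 67.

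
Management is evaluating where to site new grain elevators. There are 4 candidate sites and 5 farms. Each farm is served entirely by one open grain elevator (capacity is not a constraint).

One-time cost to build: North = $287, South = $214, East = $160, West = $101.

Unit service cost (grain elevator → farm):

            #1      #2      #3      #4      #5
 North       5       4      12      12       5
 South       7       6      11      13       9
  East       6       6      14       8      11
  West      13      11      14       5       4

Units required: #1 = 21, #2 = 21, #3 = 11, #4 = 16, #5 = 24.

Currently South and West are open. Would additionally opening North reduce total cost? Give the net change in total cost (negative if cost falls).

Current service cost with {South, West}: 570.
Adding North: each farm re-picks its cheapest; new service cost 486, saving 84.
Extra fixed cost: 287. Net change = 287 − 84 = 203.
(Totals: 885 → 1088.)

No — net change +203 (cost rises by 203).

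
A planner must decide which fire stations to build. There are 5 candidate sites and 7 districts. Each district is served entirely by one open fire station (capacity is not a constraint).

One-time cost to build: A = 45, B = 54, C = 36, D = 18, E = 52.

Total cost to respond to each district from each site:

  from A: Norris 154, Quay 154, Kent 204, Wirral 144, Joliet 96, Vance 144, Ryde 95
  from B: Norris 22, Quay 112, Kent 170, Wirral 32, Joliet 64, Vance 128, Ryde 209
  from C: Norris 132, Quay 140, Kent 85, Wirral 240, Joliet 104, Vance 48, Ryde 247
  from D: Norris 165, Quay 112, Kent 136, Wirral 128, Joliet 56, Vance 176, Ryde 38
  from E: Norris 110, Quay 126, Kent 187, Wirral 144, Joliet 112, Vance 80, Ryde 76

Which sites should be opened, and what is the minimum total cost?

Open B, C and D; minimum total cost 501.

For any fixed open set, each district goes to its cheapest open site; total = fixed + service.
{B, C, D}: Norris→B 22, Quay→B 112, Kent→C 85, Wirral→B 32, Joliet→D 56, Vance→C 48, Ryde→D 38. Service 393; fixed 108; total 501.
{A, B, C, D}: service 393 + fixed 153 = 546
{B, C, D, E}: service 393 + fixed 160 = 553
{A, B, C, D, E}: service 393 + fixed 205 = 598
No other subset beats 501.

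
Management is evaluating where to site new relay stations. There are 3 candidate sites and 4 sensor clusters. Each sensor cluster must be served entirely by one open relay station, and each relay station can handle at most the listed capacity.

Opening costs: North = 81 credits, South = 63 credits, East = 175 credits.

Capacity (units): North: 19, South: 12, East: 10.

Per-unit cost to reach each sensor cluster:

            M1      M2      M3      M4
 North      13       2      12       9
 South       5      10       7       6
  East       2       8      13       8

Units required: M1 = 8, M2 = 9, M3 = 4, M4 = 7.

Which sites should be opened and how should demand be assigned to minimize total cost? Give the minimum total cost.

Open {North, South}: M1→South 5·8=40, M2→North 2·9=18, M3→South 7·4=28, M4→North 9·7=63.
Loads: North carries 16/19, South carries 12/12. Service 149; fixed 144; total 293.
Next best feasible plan costs 336.

Minimum total cost: 293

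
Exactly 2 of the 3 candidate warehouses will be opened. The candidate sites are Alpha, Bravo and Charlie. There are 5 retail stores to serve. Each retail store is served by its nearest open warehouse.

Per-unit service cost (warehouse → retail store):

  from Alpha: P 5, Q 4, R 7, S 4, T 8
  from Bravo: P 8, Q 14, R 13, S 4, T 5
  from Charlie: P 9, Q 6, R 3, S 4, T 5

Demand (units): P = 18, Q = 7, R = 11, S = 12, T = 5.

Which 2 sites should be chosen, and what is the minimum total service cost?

With exactly 2 open, each retail store uses its cheapest among the chosen.
{Alpha, Charlie}: P→Alpha 5·18=90, Q→Alpha 4·7=28, R→Charlie 3·11=33, S→Alpha 4·12=48, T→Charlie 5·5=25. Service cost 224.
{Alpha, Bravo}: service cost 268
{Bravo, Charlie}: service cost 292
Among all 3 size-2 choices, {Alpha, Charlie} is lowest.

Choose Alpha and Charlie; total service cost 224.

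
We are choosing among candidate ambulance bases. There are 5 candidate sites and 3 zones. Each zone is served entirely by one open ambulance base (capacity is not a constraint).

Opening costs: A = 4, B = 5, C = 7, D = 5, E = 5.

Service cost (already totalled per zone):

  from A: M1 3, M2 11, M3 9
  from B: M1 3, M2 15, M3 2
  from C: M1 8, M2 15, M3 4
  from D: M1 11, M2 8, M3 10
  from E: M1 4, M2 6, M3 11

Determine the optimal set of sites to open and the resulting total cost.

Open B and E; minimum total cost 21.

For any fixed open set, each zone goes to its cheapest open site; total = fixed + service.
{B, E}: M1→B 3, M2→E 6, M3→B 2. Service 11; fixed 10; total 21.
{B, D}: M1→B 3, M2→D 8, M3→B 2. Service 13; fixed 10; total 23.
{A, B}: service 16 + fixed 9 = 25
{A, B, C, D, E}: service 11 + fixed 26 = 37
No other subset beats 21.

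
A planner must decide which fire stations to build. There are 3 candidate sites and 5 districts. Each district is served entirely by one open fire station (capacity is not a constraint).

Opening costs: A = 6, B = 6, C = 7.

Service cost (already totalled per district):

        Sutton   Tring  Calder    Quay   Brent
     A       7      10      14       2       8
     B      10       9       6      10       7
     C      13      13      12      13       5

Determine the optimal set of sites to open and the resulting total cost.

For any fixed open set, each district goes to its cheapest open site; total = fixed + service.
{A, B}: Sutton→A 7, Tring→B 9, Calder→B 6, Quay→A 2, Brent→B 7. Service 31; fixed 12; total 43.
{A}: Sutton→A 7, Tring→A 10, Calder→A 14, Quay→A 2, Brent→A 8. Service 41; fixed 6; total 47.
{A, B, C}: Sutton→A 7, Tring→B 9, Calder→B 6, Quay→A 2, Brent→C 5. Service 29; fixed 19; total 48.
No other subset beats 43.

Open A and B; minimum total cost 43.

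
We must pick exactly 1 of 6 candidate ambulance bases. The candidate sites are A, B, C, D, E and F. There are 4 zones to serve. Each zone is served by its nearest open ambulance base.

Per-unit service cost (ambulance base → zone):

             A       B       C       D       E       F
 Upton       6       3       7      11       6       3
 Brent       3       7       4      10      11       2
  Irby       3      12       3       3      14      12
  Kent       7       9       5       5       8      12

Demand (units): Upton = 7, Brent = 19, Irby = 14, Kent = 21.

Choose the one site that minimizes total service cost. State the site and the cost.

Choose C only; total service cost 272.

With exactly 1 open, each zone uses its cheapest among the chosen.
{C}: Upton→C 7·7=49, Brent→C 4·19=76, Irby→C 3·14=42, Kent→C 5·21=105. Service cost 272.
{A}: service cost 288
{D}: service cost 414
Among all 6 size-1 choices, {C} is lowest.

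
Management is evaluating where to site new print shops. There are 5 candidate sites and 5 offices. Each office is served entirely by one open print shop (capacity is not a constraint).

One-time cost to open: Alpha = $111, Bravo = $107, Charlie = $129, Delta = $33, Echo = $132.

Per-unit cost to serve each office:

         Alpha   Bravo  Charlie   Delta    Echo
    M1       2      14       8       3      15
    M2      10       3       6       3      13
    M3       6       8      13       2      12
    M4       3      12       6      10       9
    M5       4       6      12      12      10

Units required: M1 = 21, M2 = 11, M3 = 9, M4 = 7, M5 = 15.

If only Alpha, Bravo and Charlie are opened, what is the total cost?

Total cost: 557

Each office is assigned to its cheapest site among the open ones.
{Alpha, Bravo, Charlie}: M1→Alpha 2·21=42, M2→Bravo 3·11=33, M3→Alpha 6·9=54, M4→Alpha 3·7=21, M5→Alpha 4·15=60. Service 210; fixed 347; total 557.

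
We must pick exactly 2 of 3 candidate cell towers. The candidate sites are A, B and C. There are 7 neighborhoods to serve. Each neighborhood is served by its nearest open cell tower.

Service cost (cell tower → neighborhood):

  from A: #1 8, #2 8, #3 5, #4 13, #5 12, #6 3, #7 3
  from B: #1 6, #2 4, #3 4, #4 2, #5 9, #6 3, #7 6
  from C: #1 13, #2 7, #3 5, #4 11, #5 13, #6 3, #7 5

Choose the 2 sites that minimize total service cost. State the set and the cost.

Choose A and B; total service cost 31.

With exactly 2 open, each neighborhood uses its cheapest among the chosen.
{A, B}: #1→B 6, #2→B 4, #3→B 4, #4→B 2, #5→B 9, #6→A 3, #7→A 3. Service cost 31.
{B, C}: service cost 33
{A, C}: service cost 49
Among all 3 size-2 choices, {A, B} is lowest.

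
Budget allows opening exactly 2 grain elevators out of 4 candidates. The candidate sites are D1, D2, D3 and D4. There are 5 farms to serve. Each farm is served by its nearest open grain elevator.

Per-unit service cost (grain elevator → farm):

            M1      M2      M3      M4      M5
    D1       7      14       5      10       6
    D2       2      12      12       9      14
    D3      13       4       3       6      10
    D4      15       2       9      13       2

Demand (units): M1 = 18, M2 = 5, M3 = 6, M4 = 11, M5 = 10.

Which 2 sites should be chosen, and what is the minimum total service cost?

Choose D2 and D4; total service cost 219.

With exactly 2 open, each farm uses its cheapest among the chosen.
{D2, D4}: M1→D2 2·18=36, M2→D4 2·5=10, M3→D4 9·6=54, M4→D2 9·11=99, M5→D4 2·10=20. Service cost 219.
{D2, D3}: service cost 240
{D1, D2}: service cost 285
Among all 6 size-2 choices, {D2, D4} is lowest.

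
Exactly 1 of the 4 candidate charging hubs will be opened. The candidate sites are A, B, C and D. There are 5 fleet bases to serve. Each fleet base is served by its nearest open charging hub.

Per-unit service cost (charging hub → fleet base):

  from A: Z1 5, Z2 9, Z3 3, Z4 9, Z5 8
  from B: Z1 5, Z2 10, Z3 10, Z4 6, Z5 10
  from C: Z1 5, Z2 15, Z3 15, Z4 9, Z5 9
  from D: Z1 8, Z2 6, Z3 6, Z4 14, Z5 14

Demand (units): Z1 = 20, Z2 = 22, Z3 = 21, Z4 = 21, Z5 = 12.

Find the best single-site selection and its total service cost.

Choose A only; total service cost 646.

With exactly 1 open, each fleet base uses its cheapest among the chosen.
{A}: Z1→A 5·20=100, Z2→A 9·22=198, Z3→A 3·21=63, Z4→A 9·21=189, Z5→A 8·12=96. Service cost 646.
{B}: service cost 776
{D}: service cost 880
Among all 4 size-1 choices, {A} is lowest.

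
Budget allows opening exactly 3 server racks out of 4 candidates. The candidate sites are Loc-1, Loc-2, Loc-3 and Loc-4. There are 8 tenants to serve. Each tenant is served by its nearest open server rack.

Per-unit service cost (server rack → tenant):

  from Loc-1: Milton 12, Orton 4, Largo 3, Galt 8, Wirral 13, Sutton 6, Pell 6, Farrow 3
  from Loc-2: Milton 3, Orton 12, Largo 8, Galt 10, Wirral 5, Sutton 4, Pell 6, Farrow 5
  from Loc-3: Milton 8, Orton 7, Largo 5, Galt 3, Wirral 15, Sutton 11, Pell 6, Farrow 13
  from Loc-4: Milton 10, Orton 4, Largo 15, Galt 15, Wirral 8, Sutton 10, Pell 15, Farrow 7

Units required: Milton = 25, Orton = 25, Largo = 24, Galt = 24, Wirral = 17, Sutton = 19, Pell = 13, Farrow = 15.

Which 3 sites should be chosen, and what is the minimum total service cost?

With exactly 3 open, each tenant uses its cheapest among the chosen.
{Loc-1, Loc-2, Loc-3}: Milton→Loc-2 3·25=75, Orton→Loc-1 4·25=100, Largo→Loc-1 3·24=72, Galt→Loc-3 3·24=72, Wirral→Loc-2 5·17=85, Sutton→Loc-2 4·19=76, Pell→Loc-1 6·13=78, Farrow→Loc-1 3·15=45. Service cost 603.
{Loc-2, Loc-3, Loc-4}: service cost 681
{Loc-1, Loc-2, Loc-4}: service cost 723
Among all 4 size-3 choices, {Loc-1, Loc-2, Loc-3} is lowest.

Choose Loc-1, Loc-2 and Loc-3; total service cost 603.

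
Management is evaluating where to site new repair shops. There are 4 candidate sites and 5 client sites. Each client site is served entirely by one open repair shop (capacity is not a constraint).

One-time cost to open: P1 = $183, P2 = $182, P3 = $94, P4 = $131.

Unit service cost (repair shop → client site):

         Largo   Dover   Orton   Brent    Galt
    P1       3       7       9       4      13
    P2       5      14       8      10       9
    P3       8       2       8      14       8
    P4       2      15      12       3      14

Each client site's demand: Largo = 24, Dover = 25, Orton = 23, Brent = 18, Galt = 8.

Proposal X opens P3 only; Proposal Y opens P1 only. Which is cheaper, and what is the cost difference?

Proposal Y is cheaper by 23.

Proposal X: {P3}: Largo→P3 8·24=192, Dover→P3 2·25=50, Orton→P3 8·23=184, Brent→P3 14·18=252, Galt→P3 8·8=64. Service 742; fixed 94; total 836.
Proposal Y: {P1}: Largo→P1 3·24=72, Dover→P1 7·25=175, Orton→P1 9·23=207, Brent→P1 4·18=72, Galt→P1 13·8=104. Service 630; fixed 183; total 813.
Difference: |836 − 813| = 23.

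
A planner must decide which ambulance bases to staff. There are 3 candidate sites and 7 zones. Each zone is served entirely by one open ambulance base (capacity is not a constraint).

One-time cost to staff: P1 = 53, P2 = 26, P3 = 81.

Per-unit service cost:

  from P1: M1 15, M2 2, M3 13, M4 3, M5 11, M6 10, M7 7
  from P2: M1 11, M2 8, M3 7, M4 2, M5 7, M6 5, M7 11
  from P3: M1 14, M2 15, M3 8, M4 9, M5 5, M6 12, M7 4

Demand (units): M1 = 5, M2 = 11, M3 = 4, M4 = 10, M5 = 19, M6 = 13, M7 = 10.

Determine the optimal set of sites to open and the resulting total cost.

For any fixed open set, each zone goes to its cheapest open site; total = fixed + service.
{P1, P2}: M1→P2 11·5=55, M2→P1 2·11=22, M3→P2 7·4=28, M4→P2 2·10=20, M5→P2 7·19=133, M6→P2 5·13=65, M7→P1 7·10=70. Service 393; fixed 79; total 472.
{P1, P2, P3}: M1→P2 11·5=55, M2→P1 2·11=22, M3→P2 7·4=28, M4→P2 2·10=20, M5→P3 5·19=95, M6→P2 5·13=65, M7→P3 4·10=40. Service 325; fixed 160; total 485.
{P2, P3}: service 391 + fixed 107 = 498
{P2}: service 499 + fixed 26 = 525
No other subset beats 472.

Open P1 and P2; minimum total cost 472.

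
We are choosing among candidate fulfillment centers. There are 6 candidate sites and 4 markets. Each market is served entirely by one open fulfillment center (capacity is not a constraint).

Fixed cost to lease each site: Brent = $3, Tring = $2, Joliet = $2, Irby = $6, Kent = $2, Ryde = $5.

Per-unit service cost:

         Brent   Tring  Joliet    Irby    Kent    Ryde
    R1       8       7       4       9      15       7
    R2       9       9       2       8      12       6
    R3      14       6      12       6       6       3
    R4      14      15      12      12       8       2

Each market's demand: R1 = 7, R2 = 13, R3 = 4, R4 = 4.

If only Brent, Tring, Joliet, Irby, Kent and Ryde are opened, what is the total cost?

Total cost: 94

Each market is assigned to its cheapest site among the open ones.
{Brent, Tring, Joliet, Irby, Kent, Ryde}: R1→Joliet 4·7=28, R2→Joliet 2·13=26, R3→Ryde 3·4=12, R4→Ryde 2·4=8. Service 74; fixed 20; total 94.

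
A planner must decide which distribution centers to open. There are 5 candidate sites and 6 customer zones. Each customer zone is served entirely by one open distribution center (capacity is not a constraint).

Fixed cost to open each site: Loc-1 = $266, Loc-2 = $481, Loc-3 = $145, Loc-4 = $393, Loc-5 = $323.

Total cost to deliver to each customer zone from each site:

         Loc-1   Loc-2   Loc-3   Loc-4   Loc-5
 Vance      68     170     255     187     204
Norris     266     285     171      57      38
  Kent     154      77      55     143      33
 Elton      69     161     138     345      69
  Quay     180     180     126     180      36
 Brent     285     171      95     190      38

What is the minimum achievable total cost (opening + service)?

For any fixed open set, each customer zone goes to its cheapest open site; total = fixed + service.
{Loc-5}: Vance→Loc-5 204, Norris→Loc-5 38, Kent→Loc-5 33, Elton→Loc-5 69, Quay→Loc-5 36, Brent→Loc-5 38. Service 418; fixed 323; total 741.
{Loc-1, Loc-5}: Vance→Loc-1 68, Norris→Loc-5 38, Kent→Loc-5 33, Elton→Loc-1 69, Quay→Loc-5 36, Brent→Loc-5 38. Service 282; fixed 589; total 871.
{Loc-3, Loc-5}: service 418 + fixed 468 = 886
{Loc-1, Loc-2, Loc-3, Loc-4, Loc-5}: service 282 + fixed 1608 = 1890
No other subset beats 741.

Minimum total cost: 741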